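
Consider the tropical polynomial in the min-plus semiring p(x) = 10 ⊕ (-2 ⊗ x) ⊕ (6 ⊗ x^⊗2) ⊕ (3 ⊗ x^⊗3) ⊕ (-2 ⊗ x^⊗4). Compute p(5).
p(5) = 3

A tropical monomial a ⊗ x^⊗i evaluates to a + i · x. Evaluating each term at x = 5:
  Term 0 contributes 10 + 0 · 5 = 10
  Term 1 contributes -2 + 1 · 5 = 3
  Term 2 contributes 6 + 2 · 5 = 16
  Term 3 contributes 3 + 3 · 5 = 18
  Term 4 contributes -2 + 4 · 5 = 18
p(5) = ⊕ of these = min[10, 3, 16, 18, 18] = 3.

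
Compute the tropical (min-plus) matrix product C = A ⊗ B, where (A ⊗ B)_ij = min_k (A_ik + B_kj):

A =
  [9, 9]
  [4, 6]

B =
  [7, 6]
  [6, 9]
A ⊗ B =
  [15, 15]
  [11, 10]

Apply the min-plus product entry-by-entry:
  C[0][0] = min over k of (A[0][0] + B[0][0] = 9 + 7 = 16, A[0][1] + B[1][0] = 9 + 6 = 15) = 15 (attained at k = 1)
  C[0][1] = min over k of (A[0][0] + B[0][1] = 9 + 6 = 15, A[0][1] + B[1][1] = 9 + 9 = 18) = 15 (attained at k = 0)
  C[1][0] = min over k of (A[1][0] + B[0][0] = 4 + 7 = 11, A[1][1] + B[1][0] = 6 + 6 = 12) = 11 (attained at k = 0)
  C[1][1] = min over k of (A[1][0] + B[0][1] = 4 + 6 = 10, A[1][1] + B[1][1] = 6 + 9 = 15) = 10 (attained at k = 0)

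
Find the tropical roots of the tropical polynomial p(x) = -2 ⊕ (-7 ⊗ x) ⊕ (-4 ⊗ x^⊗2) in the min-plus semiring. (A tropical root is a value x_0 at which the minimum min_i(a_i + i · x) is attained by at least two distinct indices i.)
Roots: {-3, 5}

Each tropical root is a break point of the lower envelope of the lines y = a_i + i · x (there are 3 lines, with slopes 0, 1, ..., 2). Only the lines that attain the minimum somewhere contribute to roots; other lines are dominated. Here the surviving (envelope) indices are i = 2, i = 1, i = 0.
Intersections between consecutive envelope lines give the roots: for adjacent envelope indices i < j the intersection is x = (a_i − a_j) / (j − i). Reading off the sorted break points: {-3, 5}.
Verification: at each break x_0, at least two indices attain the minimum of min_i(a_i + i · x_0).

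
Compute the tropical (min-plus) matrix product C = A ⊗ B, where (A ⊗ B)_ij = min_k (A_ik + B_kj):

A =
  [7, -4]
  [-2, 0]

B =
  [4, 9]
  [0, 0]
A ⊗ B =
  [-4, -4]
  [0, 0]

Apply the min-plus product entry-by-entry:
  C[0][0] = min over k of (A[0][0] + B[0][0] = 7 + 4 = 11, A[0][1] + B[1][0] = -4 + 0 = -4) = -4 (attained at k = 1)
  C[0][1] = min over k of (A[0][0] + B[0][1] = 7 + 9 = 16, A[0][1] + B[1][1] = -4 + 0 = -4) = -4 (attained at k = 1)
  C[1][0] = min over k of (A[1][0] + B[0][0] = -2 + 4 = 2, A[1][1] + B[1][0] = 0 + 0 = 0) = 0 (attained at k = 1)
  C[1][1] = min over k of (A[1][0] + B[0][1] = -2 + 9 = 7, A[1][1] + B[1][1] = 0 + 0 = 0) = 0 (attained at k = 1)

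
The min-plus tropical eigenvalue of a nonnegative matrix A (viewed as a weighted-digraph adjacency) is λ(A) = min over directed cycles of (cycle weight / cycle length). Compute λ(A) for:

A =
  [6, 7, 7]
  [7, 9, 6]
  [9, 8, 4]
λ(A) = 4

Enumerate directed cycles and compute their means (weight / length). Sample:
  cycle 0 → 0: weight = 6, length = 1, mean = 6/1 ≈ 6.000
  cycle 1 → 1: weight = 9, length = 1, mean = 9/1 ≈ 9.000
  cycle 2 → 2: weight = 4, length = 1, mean = 4/1 ≈ 4.000
  cycle 0 → 1 → 0: weight = 14, length = 2, mean = 14/2 ≈ 7.000
  cycle 0 → 2 → 0: weight = 16, length = 2, mean = 16/2 ≈ 8.000
  cycle 1 → 0 → 1: weight = 14, length = 2, mean = 14/2 ≈ 7.000
Minimum mean = 4.000, attained e.g. along the cycle 2 → 2 with weight 4 and length 1. So λ(A) = 4/1 = 4.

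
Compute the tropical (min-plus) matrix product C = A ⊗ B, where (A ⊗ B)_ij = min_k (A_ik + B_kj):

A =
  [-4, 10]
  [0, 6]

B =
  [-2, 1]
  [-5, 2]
A ⊗ B =
  [-6, -3]
  [-2, 1]

Apply the min-plus product entry-by-entry:
  C[0][0] = min over k of (A[0][0] + B[0][0] = -4 + -2 = -6, A[0][1] + B[1][0] = 10 + -5 = 5) = -6 (attained at k = 0)
  C[0][1] = min over k of (A[0][0] + B[0][1] = -4 + 1 = -3, A[0][1] + B[1][1] = 10 + 2 = 12) = -3 (attained at k = 0)
  C[1][0] = min over k of (A[1][0] + B[0][0] = 0 + -2 = -2, A[1][1] + B[1][0] = 6 + -5 = 1) = -2 (attained at k = 0)
  C[1][1] = min over k of (A[1][0] + B[0][1] = 0 + 1 = 1, A[1][1] + B[1][1] = 6 + 2 = 8) = 1 (attained at k = 0)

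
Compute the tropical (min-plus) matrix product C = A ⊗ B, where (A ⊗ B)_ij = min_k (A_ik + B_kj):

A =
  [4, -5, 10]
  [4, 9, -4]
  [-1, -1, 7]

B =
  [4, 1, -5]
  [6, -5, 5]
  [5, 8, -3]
A ⊗ B =
  [1, -10, -1]
  [1, 4, -7]
  [3, -6, -6]

Apply the min-plus product entry-by-entry:
  C[0][0] = min over k of (A[0][0] + B[0][0] = 4 + 4 = 8, A[0][1] + B[1][0] = -5 + 6 = 1, A[0][2] + B[2][0] = 10 + 5 = 15) = 1 (attained at k = 1)
  C[0][1] = min over k of (A[0][0] + B[0][1] = 4 + 1 = 5, A[0][1] + B[1][1] = -5 + -5 = -10, A[0][2] + B[2][1] = 10 + 8 = 18) = -10 (attained at k = 1)
  C[0][2] = min over k of (A[0][0] + B[0][2] = 4 + -5 = -1, A[0][1] + B[1][2] = -5 + 5 = 0, A[0][2] + B[2][2] = 10 + -3 = 7) = -1 (attained at k = 0)
  C[1][0] = min over k of (A[1][0] + B[0][0] = 4 + 4 = 8, A[1][1] + B[1][0] = 9 + 6 = 15, A[1][2] + B[2][0] = -4 + 5 = 1) = 1 (attained at k = 2)
  C[1][1] = min over k of (A[1][0] + B[0][1] = 4 + 1 = 5, A[1][1] + B[1][1] = 9 + -5 = 4, A[1][2] + B[2][1] = -4 + 8 = 4) = 4 (attained at k = 1)
  C[1][2] = min over k of (A[1][0] + B[0][2] = 4 + -5 = -1, A[1][1] + B[1][2] = 9 + 5 = 14, A[1][2] + B[2][2] = -4 + -3 = -7) = -7 (attained at k = 2)
  C[2][0] = min over k of (A[2][0] + B[0][0] = -1 + 4 = 3, A[2][1] + B[1][0] = -1 + 6 = 5, A[2][2] + B[2][0] = 7 + 5 = 12) = 3 (attained at k = 0)
  C[2][1] = min over k of (A[2][0] + B[0][1] = -1 + 1 = 0, A[2][1] + B[1][1] = -1 + -5 = -6, A[2][2] + B[2][1] = 7 + 8 = 15) = -6 (attained at k = 1)
  C[2][2] = min over k of (A[2][0] + B[0][2] = -1 + -5 = -6, A[2][1] + B[1][2] = -1 + 5 = 4, A[2][2] + B[2][2] = 7 + -3 = 4) = -6 (attained at k = 0)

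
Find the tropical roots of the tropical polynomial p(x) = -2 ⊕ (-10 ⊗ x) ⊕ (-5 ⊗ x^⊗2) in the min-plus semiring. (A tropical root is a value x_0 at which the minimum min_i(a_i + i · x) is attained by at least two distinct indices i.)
Roots: {-5, 8}

Each tropical root is a break point of the lower envelope of the lines y = a_i + i · x (there are 3 lines, with slopes 0, 1, ..., 2). Only the lines that attain the minimum somewhere contribute to roots; other lines are dominated. Here the surviving (envelope) indices are i = 2, i = 1, i = 0.
Intersections between consecutive envelope lines give the roots: for adjacent envelope indices i < j the intersection is x = (a_i − a_j) / (j − i). Reading off the sorted break points: {-5, 8}.
Verification: at each break x_0, at least two indices attain the minimum of min_i(a_i + i · x_0).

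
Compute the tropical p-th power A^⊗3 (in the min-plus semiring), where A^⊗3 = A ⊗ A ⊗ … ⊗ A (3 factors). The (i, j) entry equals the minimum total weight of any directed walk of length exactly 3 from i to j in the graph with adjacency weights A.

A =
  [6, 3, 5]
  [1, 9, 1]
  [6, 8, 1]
A^⊗3 =
  [10, 7, 5]
  [5, 10, 3]
  [8, 10, 3]

Each entry (A^⊗3)_ij equals the minimum over all length-3 walks i = v_0 → v_1 → … → v_3 = j of Σ_t A[v_t][v_{t+1}]. For example, for (i, j) = (0, 2) we minimise over 9 possible intermediate vertex sequences; the minimum is 5, attained along the walk 0 → 1 → 2 → 2.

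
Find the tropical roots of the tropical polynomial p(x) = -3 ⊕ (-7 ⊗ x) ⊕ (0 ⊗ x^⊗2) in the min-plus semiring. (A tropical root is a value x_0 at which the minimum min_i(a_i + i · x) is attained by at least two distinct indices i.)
Roots: {-7, 4}

Each tropical root is a break point of the lower envelope of the lines y = a_i + i · x (there are 3 lines, with slopes 0, 1, ..., 2). Only the lines that attain the minimum somewhere contribute to roots; other lines are dominated. Here the surviving (envelope) indices are i = 2, i = 1, i = 0.
Intersections between consecutive envelope lines give the roots: for adjacent envelope indices i < j the intersection is x = (a_i − a_j) / (j − i). Reading off the sorted break points: {-7, 4}.
Verification: at each break x_0, at least two indices attain the minimum of min_i(a_i + i · x_0).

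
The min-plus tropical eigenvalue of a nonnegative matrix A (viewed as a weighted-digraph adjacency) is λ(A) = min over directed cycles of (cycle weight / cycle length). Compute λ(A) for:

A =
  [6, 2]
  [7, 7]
λ(A) = 9/2

Enumerate directed cycles and compute their means (weight / length). Sample:
  cycle 0 → 0: weight = 6, length = 1, mean = 6/1 ≈ 6.000
  cycle 1 → 1: weight = 7, length = 1, mean = 7/1 ≈ 7.000
  cycle 0 → 1 → 0: weight = 9, length = 2, mean = 9/2 ≈ 4.500
  cycle 1 → 0 → 1: weight = 9, length = 2, mean = 9/2 ≈ 4.500
Minimum mean = 4.500, attained e.g. along the cycle 0 → 1 → 0 with weight 9 and length 2. So λ(A) = 9/2 = 9/2.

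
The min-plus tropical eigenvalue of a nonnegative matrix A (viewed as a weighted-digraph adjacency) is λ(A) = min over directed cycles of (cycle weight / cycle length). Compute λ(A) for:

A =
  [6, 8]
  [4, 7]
λ(A) = 6

Enumerate directed cycles and compute their means (weight / length). Sample:
  cycle 0 → 0: weight = 6, length = 1, mean = 6/1 ≈ 6.000
  cycle 1 → 1: weight = 7, length = 1, mean = 7/1 ≈ 7.000
  cycle 0 → 1 → 0: weight = 12, length = 2, mean = 12/2 ≈ 6.000
  cycle 1 → 0 → 1: weight = 12, length = 2, mean = 12/2 ≈ 6.000
Minimum mean = 6.000, attained e.g. along the cycle 0 → 0 with weight 6 and length 1. So λ(A) = 6/1 = 6.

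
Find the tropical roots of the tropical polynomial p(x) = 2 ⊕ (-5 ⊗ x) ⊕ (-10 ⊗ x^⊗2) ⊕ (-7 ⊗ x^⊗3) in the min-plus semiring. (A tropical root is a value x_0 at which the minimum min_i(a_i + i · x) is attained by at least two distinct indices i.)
Roots: {-3, 5, 7}

Each tropical root is a break point of the lower envelope of the lines y = a_i + i · x (there are 4 lines, with slopes 0, 1, ..., 3). Only the lines that attain the minimum somewhere contribute to roots; other lines are dominated. Here the surviving (envelope) indices are i = 3, i = 2, i = 1, i = 0.
Intersections between consecutive envelope lines give the roots: for adjacent envelope indices i < j the intersection is x = (a_i − a_j) / (j − i). Reading off the sorted break points: {-3, 5, 7}.
Verification: at each break x_0, at least two indices attain the minimum of min_i(a_i + i · x_0).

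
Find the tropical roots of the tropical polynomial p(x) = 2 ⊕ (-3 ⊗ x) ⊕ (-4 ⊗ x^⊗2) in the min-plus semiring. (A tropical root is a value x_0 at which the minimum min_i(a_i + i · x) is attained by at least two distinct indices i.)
Roots: {1, 5}

Each tropical root is a break point of the lower envelope of the lines y = a_i + i · x (there are 3 lines, with slopes 0, 1, ..., 2). Only the lines that attain the minimum somewhere contribute to roots; other lines are dominated. Here the surviving (envelope) indices are i = 2, i = 1, i = 0.
Intersections between consecutive envelope lines give the roots: for adjacent envelope indices i < j the intersection is x = (a_i − a_j) / (j − i). Reading off the sorted break points: {1, 5}.
Verification: at each break x_0, at least two indices attain the minimum of min_i(a_i + i · x_0).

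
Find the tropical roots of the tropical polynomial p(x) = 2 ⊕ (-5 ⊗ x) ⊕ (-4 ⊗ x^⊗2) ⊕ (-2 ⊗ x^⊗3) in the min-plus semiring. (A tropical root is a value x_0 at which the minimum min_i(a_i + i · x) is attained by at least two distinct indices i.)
Roots: {-2, -1, 7}

Each tropical root is a break point of the lower envelope of the lines y = a_i + i · x (there are 4 lines, with slopes 0, 1, ..., 3). Only the lines that attain the minimum somewhere contribute to roots; other lines are dominated. Here the surviving (envelope) indices are i = 3, i = 2, i = 1, i = 0.
Intersections between consecutive envelope lines give the roots: for adjacent envelope indices i < j the intersection is x = (a_i − a_j) / (j − i). Reading off the sorted break points: {-2, -1, 7}.
Verification: at each break x_0, at least two indices attain the minimum of min_i(a_i + i · x_0).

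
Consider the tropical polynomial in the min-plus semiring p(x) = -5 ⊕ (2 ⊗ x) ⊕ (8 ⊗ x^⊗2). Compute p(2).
p(2) = -5

A tropical monomial a ⊗ x^⊗i evaluates to a + i · x. Evaluating each term at x = 2:
  Term 0 contributes -5 + 0 · 2 = -5
  Term 1 contributes 2 + 1 · 2 = 4
  Term 2 contributes 8 + 2 · 2 = 12
p(2) = ⊕ of these = min[-5, 4, 12] = -5.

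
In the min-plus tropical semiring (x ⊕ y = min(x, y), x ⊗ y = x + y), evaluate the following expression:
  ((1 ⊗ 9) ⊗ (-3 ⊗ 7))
((1 ⊗ 9) ⊗ (-3 ⊗ 7)) = 14

Expand innermost to outermost. Recall ⊕ takes the minimum of its arguments and ⊗ takes their sum. Working out the expression ((1 ⊗ 9) ⊗ (-3 ⊗ 7)) gives 14.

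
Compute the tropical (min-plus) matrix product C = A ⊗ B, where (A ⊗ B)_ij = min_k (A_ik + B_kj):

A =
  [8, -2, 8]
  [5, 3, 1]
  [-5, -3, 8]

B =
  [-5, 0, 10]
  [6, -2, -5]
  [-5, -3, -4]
A ⊗ B =
  [3, -4, -7]
  [-4, -2, -3]
  [-10, -5, -8]

Apply the min-plus product entry-by-entry:
  C[0][0] = min over k of (A[0][0] + B[0][0] = 8 + -5 = 3, A[0][1] + B[1][0] = -2 + 6 = 4, A[0][2] + B[2][0] = 8 + -5 = 3) = 3 (attained at k = 0)
  C[0][1] = min over k of (A[0][0] + B[0][1] = 8 + 0 = 8, A[0][1] + B[1][1] = -2 + -2 = -4, A[0][2] + B[2][1] = 8 + -3 = 5) = -4 (attained at k = 1)
  C[0][2] = min over k of (A[0][0] + B[0][2] = 8 + 10 = 18, A[0][1] + B[1][2] = -2 + -5 = -7, A[0][2] + B[2][2] = 8 + -4 = 4) = -7 (attained at k = 1)
  C[1][0] = min over k of (A[1][0] + B[0][0] = 5 + -5 = 0, A[1][1] + B[1][0] = 3 + 6 = 9, A[1][2] + B[2][0] = 1 + -5 = -4) = -4 (attained at k = 2)
  C[1][1] = min over k of (A[1][0] + B[0][1] = 5 + 0 = 5, A[1][1] + B[1][1] = 3 + -2 = 1, A[1][2] + B[2][1] = 1 + -3 = -2) = -2 (attained at k = 2)
  C[1][2] = min over k of (A[1][0] + B[0][2] = 5 + 10 = 15, A[1][1] + B[1][2] = 3 + -5 = -2, A[1][2] + B[2][2] = 1 + -4 = -3) = -3 (attained at k = 2)
  C[2][0] = min over k of (A[2][0] + B[0][0] = -5 + -5 = -10, A[2][1] + B[1][0] = -3 + 6 = 3, A[2][2] + B[2][0] = 8 + -5 = 3) = -10 (attained at k = 0)
  C[2][1] = min over k of (A[2][0] + B[0][1] = -5 + 0 = -5, A[2][1] + B[1][1] = -3 + -2 = -5, A[2][2] + B[2][1] = 8 + -3 = 5) = -5 (attained at k = 0)
  C[2][2] = min over k of (A[2][0] + B[0][2] = -5 + 10 = 5, A[2][1] + B[1][2] = -3 + -5 = -8, A[2][2] + B[2][2] = 8 + -4 = 4) = -8 (attained at k = 1)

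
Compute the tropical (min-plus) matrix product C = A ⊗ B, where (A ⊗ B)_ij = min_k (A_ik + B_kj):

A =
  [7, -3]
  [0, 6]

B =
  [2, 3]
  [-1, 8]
A ⊗ B =
  [-4, 5]
  [2, 3]

Apply the min-plus product entry-by-entry:
  C[0][0] = min over k of (A[0][0] + B[0][0] = 7 + 2 = 9, A[0][1] + B[1][0] = -3 + -1 = -4) = -4 (attained at k = 1)
  C[0][1] = min over k of (A[0][0] + B[0][1] = 7 + 3 = 10, A[0][1] + B[1][1] = -3 + 8 = 5) = 5 (attained at k = 1)
  C[1][0] = min over k of (A[1][0] + B[0][0] = 0 + 2 = 2, A[1][1] + B[1][0] = 6 + -1 = 5) = 2 (attained at k = 0)
  C[1][1] = min over k of (A[1][0] + B[0][1] = 0 + 3 = 3, A[1][1] + B[1][1] = 6 + 8 = 14) = 3 (attained at k = 0)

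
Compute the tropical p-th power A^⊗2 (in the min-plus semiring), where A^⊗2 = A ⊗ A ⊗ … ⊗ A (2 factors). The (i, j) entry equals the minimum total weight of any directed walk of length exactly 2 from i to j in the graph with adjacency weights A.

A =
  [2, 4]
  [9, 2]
A^⊗2 =
  [4, 6]
  [11, 4]

Each entry (A^⊗2)_ij equals the minimum over all length-2 walks i = v_0 → v_1 → … → v_2 = j of Σ_t A[v_t][v_{t+1}]. For example, for (i, j) = (0, 1) we minimise over 2 possible intermediate vertex sequences; the minimum is 6, attained along the walk 0 → 0 → 1.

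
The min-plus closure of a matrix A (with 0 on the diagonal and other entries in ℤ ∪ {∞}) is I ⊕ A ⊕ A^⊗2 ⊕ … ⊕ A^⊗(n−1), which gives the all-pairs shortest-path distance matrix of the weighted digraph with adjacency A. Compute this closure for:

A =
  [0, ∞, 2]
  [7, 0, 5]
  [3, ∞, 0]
Closure =
  [0, ∞, 2]
  [7, 0, 5]
  [3, ∞, 0]

This is the Floyd-Warshall all-pairs shortest-path computation. For each intermediate vertex k = 0, 1, …, 2, update dist[i][j] ← min(dist[i][j], dist[i][k] + dist[k][j]). The final matrix gives, for each (i, j), the minimum total weight of any directed path from i to j (possibly empty when i = j).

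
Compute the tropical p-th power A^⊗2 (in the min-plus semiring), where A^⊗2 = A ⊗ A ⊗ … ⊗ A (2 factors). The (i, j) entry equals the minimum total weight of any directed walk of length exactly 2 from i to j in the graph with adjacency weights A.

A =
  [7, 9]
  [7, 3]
A^⊗2 =
  [14, 12]
  [10, 6]

Each entry (A^⊗2)_ij equals the minimum over all length-2 walks i = v_0 → v_1 → … → v_2 = j of Σ_t A[v_t][v_{t+1}]. For example, for (i, j) = (0, 1) we minimise over 2 possible intermediate vertex sequences; the minimum is 12, attained along the walk 0 → 1 → 1.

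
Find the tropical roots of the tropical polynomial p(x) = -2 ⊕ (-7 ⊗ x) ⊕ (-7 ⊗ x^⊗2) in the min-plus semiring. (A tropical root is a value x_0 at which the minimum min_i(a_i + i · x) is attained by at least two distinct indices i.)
Roots: {0, 5}

Each tropical root is a break point of the lower envelope of the lines y = a_i + i · x (there are 3 lines, with slopes 0, 1, ..., 2). Only the lines that attain the minimum somewhere contribute to roots; other lines are dominated. Here the surviving (envelope) indices are i = 2, i = 1, i = 0.
Intersections between consecutive envelope lines give the roots: for adjacent envelope indices i < j the intersection is x = (a_i − a_j) / (j − i). Reading off the sorted break points: {0, 5}.
Verification: at each break x_0, at least two indices attain the minimum of min_i(a_i + i · x_0).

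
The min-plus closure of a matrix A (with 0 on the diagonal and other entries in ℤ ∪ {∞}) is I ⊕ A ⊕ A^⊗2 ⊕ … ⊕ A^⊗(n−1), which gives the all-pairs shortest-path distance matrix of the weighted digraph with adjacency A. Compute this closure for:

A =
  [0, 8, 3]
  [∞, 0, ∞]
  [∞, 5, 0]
Closure =
  [0, 8, 3]
  [∞, 0, ∞]
  [∞, 5, 0]

This is the Floyd-Warshall all-pairs shortest-path computation. For each intermediate vertex k = 0, 1, …, 2, update dist[i][j] ← min(dist[i][j], dist[i][k] + dist[k][j]). The final matrix gives, for each (i, j), the minimum total weight of any directed path from i to j (possibly empty when i = j).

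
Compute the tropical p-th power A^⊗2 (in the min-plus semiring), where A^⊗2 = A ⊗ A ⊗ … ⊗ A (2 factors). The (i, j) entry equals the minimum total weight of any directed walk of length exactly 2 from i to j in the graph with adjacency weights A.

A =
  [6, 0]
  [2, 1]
A^⊗2 =
  [2, 1]
  [3, 2]

Each entry (A^⊗2)_ij equals the minimum over all length-2 walks i = v_0 → v_1 → … → v_2 = j of Σ_t A[v_t][v_{t+1}]. For example, for (i, j) = (0, 1) we minimise over 2 possible intermediate vertex sequences; the minimum is 1, attained along the walk 0 → 1 → 1.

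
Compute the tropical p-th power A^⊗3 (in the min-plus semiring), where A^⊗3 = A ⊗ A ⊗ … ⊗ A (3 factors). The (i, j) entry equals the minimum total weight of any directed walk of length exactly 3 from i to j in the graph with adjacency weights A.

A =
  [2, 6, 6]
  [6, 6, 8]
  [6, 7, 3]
A^⊗3 =
  [6, 10, 10]
  [10, 14, 14]
  [10, 13, 9]

Each entry (A^⊗3)_ij equals the minimum over all length-3 walks i = v_0 → v_1 → … → v_3 = j of Σ_t A[v_t][v_{t+1}]. For example, for (i, j) = (0, 2) we minimise over 9 possible intermediate vertex sequences; the minimum is 10, attained along the walk 0 → 0 → 0 → 2.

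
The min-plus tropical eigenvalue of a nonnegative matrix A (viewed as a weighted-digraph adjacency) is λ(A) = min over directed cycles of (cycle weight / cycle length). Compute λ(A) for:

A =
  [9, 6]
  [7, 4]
λ(A) = 4

Enumerate directed cycles and compute their means (weight / length). Sample:
  cycle 0 → 0: weight = 9, length = 1, mean = 9/1 ≈ 9.000
  cycle 1 → 1: weight = 4, length = 1, mean = 4/1 ≈ 4.000
  cycle 0 → 1 → 0: weight = 13, length = 2, mean = 13/2 ≈ 6.500
  cycle 1 → 0 → 1: weight = 13, length = 2, mean = 13/2 ≈ 6.500
Minimum mean = 4.000, attained e.g. along the cycle 1 → 1 with weight 4 and length 1. So λ(A) = 4/1 = 4.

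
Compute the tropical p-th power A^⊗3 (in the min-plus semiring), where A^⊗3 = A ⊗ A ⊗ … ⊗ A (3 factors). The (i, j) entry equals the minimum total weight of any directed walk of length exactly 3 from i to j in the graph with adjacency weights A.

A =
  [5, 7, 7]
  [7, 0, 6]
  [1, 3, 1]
A^⊗3 =
  [9, 7, 9]
  [7, 0, 6]
  [3, 3, 3]

Each entry (A^⊗3)_ij equals the minimum over all length-3 walks i = v_0 → v_1 → … → v_3 = j of Σ_t A[v_t][v_{t+1}]. For example, for (i, j) = (0, 2) we minimise over 9 possible intermediate vertex sequences; the minimum is 9, attained along the walk 0 → 2 → 2 → 2.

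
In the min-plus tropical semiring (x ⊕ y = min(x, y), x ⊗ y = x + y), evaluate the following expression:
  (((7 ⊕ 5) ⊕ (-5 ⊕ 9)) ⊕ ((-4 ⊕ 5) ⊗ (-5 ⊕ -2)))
(((7 ⊕ 5) ⊕ (-5 ⊕ 9)) ⊕ ((-4 ⊕ 5) ⊗ (-5 ⊕ -2))) = -9

Expand innermost to outermost. Recall ⊕ takes the minimum of its arguments and ⊗ takes their sum. Working out the expression (((7 ⊕ 5) ⊕ (-5 ⊕ 9)) ⊕ ((-4 ⊕ 5) ⊗ (-5 ⊕ -2))) gives -9.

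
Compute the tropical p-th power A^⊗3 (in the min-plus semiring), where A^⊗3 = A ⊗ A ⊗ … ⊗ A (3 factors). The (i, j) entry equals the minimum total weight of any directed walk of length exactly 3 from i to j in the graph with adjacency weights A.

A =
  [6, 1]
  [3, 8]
A^⊗3 =
  [10, 5]
  [7, 10]

Each entry (A^⊗3)_ij equals the minimum over all length-3 walks i = v_0 → v_1 → … → v_3 = j of Σ_t A[v_t][v_{t+1}]. For example, for (i, j) = (0, 1) we minimise over 4 possible intermediate vertex sequences; the minimum is 5, attained along the walk 0 → 1 → 0 → 1.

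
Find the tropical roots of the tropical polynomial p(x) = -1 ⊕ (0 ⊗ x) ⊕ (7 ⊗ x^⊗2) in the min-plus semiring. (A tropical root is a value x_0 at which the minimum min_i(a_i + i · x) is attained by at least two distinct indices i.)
Roots: {-7, -1}

Each tropical root is a break point of the lower envelope of the lines y = a_i + i · x (there are 3 lines, with slopes 0, 1, ..., 2). Only the lines that attain the minimum somewhere contribute to roots; other lines are dominated. Here the surviving (envelope) indices are i = 2, i = 1, i = 0.
Intersections between consecutive envelope lines give the roots: for adjacent envelope indices i < j the intersection is x = (a_i − a_j) / (j − i). Reading off the sorted break points: {-7, -1}.
Verification: at each break x_0, at least two indices attain the minimum of min_i(a_i + i · x_0).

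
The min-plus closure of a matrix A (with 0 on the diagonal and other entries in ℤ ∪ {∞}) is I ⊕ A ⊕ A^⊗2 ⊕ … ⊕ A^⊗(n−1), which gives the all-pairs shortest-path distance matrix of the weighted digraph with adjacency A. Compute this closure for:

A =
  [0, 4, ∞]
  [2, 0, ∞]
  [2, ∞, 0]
Closure =
  [0, 4, ∞]
  [2, 0, ∞]
  [2, 6, 0]

This is the Floyd-Warshall all-pairs shortest-path computation. For each intermediate vertex k = 0, 1, …, 2, update dist[i][j] ← min(dist[i][j], dist[i][k] + dist[k][j]). The final matrix gives, for each (i, j), the minimum total weight of any directed path from i to j (possibly empty when i = j).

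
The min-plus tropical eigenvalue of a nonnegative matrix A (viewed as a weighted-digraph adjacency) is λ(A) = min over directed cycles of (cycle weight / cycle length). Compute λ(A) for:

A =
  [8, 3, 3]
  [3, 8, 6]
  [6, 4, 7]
λ(A) = 3

Enumerate directed cycles and compute their means (weight / length). Sample:
  cycle 0 → 0: weight = 8, length = 1, mean = 8/1 ≈ 8.000
  cycle 1 → 1: weight = 8, length = 1, mean = 8/1 ≈ 8.000
  cycle 2 → 2: weight = 7, length = 1, mean = 7/1 ≈ 7.000
  cycle 0 → 1 → 0: weight = 6, length = 2, mean = 6/2 ≈ 3.000
  cycle 0 → 2 → 0: weight = 9, length = 2, mean = 9/2 ≈ 4.500
  cycle 1 → 0 → 1: weight = 6, length = 2, mean = 6/2 ≈ 3.000
Minimum mean = 3.000, attained e.g. along the cycle 0 → 1 → 0 with weight 6 and length 2. So λ(A) = 6/2 = 3.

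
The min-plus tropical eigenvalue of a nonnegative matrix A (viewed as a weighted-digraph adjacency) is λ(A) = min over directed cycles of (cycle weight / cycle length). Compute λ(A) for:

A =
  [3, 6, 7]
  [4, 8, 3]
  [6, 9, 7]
λ(A) = 3

Enumerate directed cycles and compute their means (weight / length). Sample:
  cycle 0 → 0: weight = 3, length = 1, mean = 3/1 ≈ 3.000
  cycle 1 → 1: weight = 8, length = 1, mean = 8/1 ≈ 8.000
  cycle 2 → 2: weight = 7, length = 1, mean = 7/1 ≈ 7.000
  cycle 0 → 1 → 0: weight = 10, length = 2, mean = 10/2 ≈ 5.000
  cycle 0 → 2 → 0: weight = 13, length = 2, mean = 13/2 ≈ 6.500
  cycle 1 → 0 → 1: weight = 10, length = 2, mean = 10/2 ≈ 5.000
Minimum mean = 3.000, attained e.g. along the cycle 0 → 0 with weight 3 and length 1. So λ(A) = 3/1 = 3.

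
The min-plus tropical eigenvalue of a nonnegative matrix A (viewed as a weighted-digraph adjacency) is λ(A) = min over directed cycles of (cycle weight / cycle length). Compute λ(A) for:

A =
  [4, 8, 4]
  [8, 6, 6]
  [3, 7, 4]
λ(A) = 7/2

Enumerate directed cycles and compute their means (weight / length). Sample:
  cycle 0 → 0: weight = 4, length = 1, mean = 4/1 ≈ 4.000
  cycle 1 → 1: weight = 6, length = 1, mean = 6/1 ≈ 6.000
  cycle 2 → 2: weight = 4, length = 1, mean = 4/1 ≈ 4.000
  cycle 0 → 1 → 0: weight = 16, length = 2, mean = 16/2 ≈ 8.000
  cycle 0 → 2 → 0: weight = 7, length = 2, mean = 7/2 ≈ 3.500
  cycle 1 → 0 → 1: weight = 16, length = 2, mean = 16/2 ≈ 8.000
Minimum mean = 3.500, attained e.g. along the cycle 0 → 2 → 0 with weight 7 and length 2. So λ(A) = 7/2 = 7/2.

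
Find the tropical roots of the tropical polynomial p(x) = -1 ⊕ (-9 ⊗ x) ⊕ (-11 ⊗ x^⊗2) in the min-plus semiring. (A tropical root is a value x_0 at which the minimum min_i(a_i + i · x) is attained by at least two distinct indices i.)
Roots: {2, 8}

Each tropical root is a break point of the lower envelope of the lines y = a_i + i · x (there are 3 lines, with slopes 0, 1, ..., 2). Only the lines that attain the minimum somewhere contribute to roots; other lines are dominated. Here the surviving (envelope) indices are i = 2, i = 1, i = 0.
Intersections between consecutive envelope lines give the roots: for adjacent envelope indices i < j the intersection is x = (a_i − a_j) / (j − i). Reading off the sorted break points: {2, 8}.
Verification: at each break x_0, at least two indices attain the minimum of min_i(a_i + i · x_0).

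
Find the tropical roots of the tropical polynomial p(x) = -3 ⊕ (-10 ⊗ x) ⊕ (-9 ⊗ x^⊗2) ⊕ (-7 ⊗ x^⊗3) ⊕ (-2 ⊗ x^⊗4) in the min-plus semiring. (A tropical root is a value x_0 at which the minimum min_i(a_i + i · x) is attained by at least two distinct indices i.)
Roots: {-5, -2, -1, 7}

Each tropical root is a break point of the lower envelope of the lines y = a_i + i · x (there are 5 lines, with slopes 0, 1, ..., 4). Only the lines that attain the minimum somewhere contribute to roots; other lines are dominated. Here the surviving (envelope) indices are i = 4, i = 3, i = 2, i = 1, i = 0.
Intersections between consecutive envelope lines give the roots: for adjacent envelope indices i < j the intersection is x = (a_i − a_j) / (j − i). Reading off the sorted break points: {-5, -2, -1, 7}.
Verification: at each break x_0, at least two indices attain the minimum of min_i(a_i + i · x_0).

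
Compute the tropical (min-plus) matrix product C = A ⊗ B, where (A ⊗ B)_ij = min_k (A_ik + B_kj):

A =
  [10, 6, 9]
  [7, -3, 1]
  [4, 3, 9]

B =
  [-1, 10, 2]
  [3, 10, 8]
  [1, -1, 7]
A ⊗ B =
  [9, 8, 12]
  [0, 0, 5]
  [3, 8, 6]

Apply the min-plus product entry-by-entry:
  C[0][0] = min over k of (A[0][0] + B[0][0] = 10 + -1 = 9, A[0][1] + B[1][0] = 6 + 3 = 9, A[0][2] + B[2][0] = 9 + 1 = 10) = 9 (attained at k = 0)
  C[0][1] = min over k of (A[0][0] + B[0][1] = 10 + 10 = 20, A[0][1] + B[1][1] = 6 + 10 = 16, A[0][2] + B[2][1] = 9 + -1 = 8) = 8 (attained at k = 2)
  C[0][2] = min over k of (A[0][0] + B[0][2] = 10 + 2 = 12, A[0][1] + B[1][2] = 6 + 8 = 14, A[0][2] + B[2][2] = 9 + 7 = 16) = 12 (attained at k = 0)
  C[1][0] = min over k of (A[1][0] + B[0][0] = 7 + -1 = 6, A[1][1] + B[1][0] = -3 + 3 = 0, A[1][2] + B[2][0] = 1 + 1 = 2) = 0 (attained at k = 1)
  C[1][1] = min over k of (A[1][0] + B[0][1] = 7 + 10 = 17, A[1][1] + B[1][1] = -3 + 10 = 7, A[1][2] + B[2][1] = 1 + -1 = 0) = 0 (attained at k = 2)
  C[1][2] = min over k of (A[1][0] + B[0][2] = 7 + 2 = 9, A[1][1] + B[1][2] = -3 + 8 = 5, A[1][2] + B[2][2] = 1 + 7 = 8) = 5 (attained at k = 1)
  C[2][0] = min over k of (A[2][0] + B[0][0] = 4 + -1 = 3, A[2][1] + B[1][0] = 3 + 3 = 6, A[2][2] + B[2][0] = 9 + 1 = 10) = 3 (attained at k = 0)
  C[2][1] = min over k of (A[2][0] + B[0][1] = 4 + 10 = 14, A[2][1] + B[1][1] = 3 + 10 = 13, A[2][2] + B[2][1] = 9 + -1 = 8) = 8 (attained at k = 2)
  C[2][2] = min over k of (A[2][0] + B[0][2] = 4 + 2 = 6, A[2][1] + B[1][2] = 3 + 8 = 11, A[2][2] + B[2][2] = 9 + 7 = 16) = 6 (attained at k = 0)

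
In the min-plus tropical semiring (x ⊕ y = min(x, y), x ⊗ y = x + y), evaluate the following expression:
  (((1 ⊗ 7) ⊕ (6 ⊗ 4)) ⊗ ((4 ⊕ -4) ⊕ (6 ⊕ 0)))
(((1 ⊗ 7) ⊕ (6 ⊗ 4)) ⊗ ((4 ⊕ -4) ⊕ (6 ⊕ 0))) = 4

Expand innermost to outermost. Recall ⊕ takes the minimum of its arguments and ⊗ takes their sum. Working out the expression (((1 ⊗ 7) ⊕ (6 ⊗ 4)) ⊗ ((4 ⊕ -4) ⊕ (6 ⊕ 0))) gives 4.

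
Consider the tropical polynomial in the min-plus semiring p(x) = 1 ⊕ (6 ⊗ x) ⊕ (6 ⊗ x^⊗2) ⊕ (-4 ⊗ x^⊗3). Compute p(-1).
p(-1) = -7

A tropical monomial a ⊗ x^⊗i evaluates to a + i · x. Evaluating each term at x = -1:
  Term 0 contributes 1 + 0 · -1 = 1
  Term 1 contributes 6 + 1 · -1 = 5
  Term 2 contributes 6 + 2 · -1 = 4
  Term 3 contributes -4 + 3 · -1 = -7
p(-1) = ⊕ of these = min[1, 5, 4, -7] = -7.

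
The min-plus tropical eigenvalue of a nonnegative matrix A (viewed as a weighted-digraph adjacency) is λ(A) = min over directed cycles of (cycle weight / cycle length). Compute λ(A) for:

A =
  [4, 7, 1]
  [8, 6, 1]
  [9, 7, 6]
λ(A) = 4

Enumerate directed cycles and compute their means (weight / length). Sample:
  cycle 0 → 0: weight = 4, length = 1, mean = 4/1 ≈ 4.000
  cycle 1 → 1: weight = 6, length = 1, mean = 6/1 ≈ 6.000
  cycle 2 → 2: weight = 6, length = 1, mean = 6/1 ≈ 6.000
  cycle 0 → 1 → 0: weight = 15, length = 2, mean = 15/2 ≈ 7.500
  cycle 0 → 2 → 0: weight = 10, length = 2, mean = 10/2 ≈ 5.000
  cycle 1 → 0 → 1: weight = 15, length = 2, mean = 15/2 ≈ 7.500
Minimum mean = 4.000, attained e.g. along the cycle 0 → 0 with weight 4 and length 1. So λ(A) = 4/1 = 4.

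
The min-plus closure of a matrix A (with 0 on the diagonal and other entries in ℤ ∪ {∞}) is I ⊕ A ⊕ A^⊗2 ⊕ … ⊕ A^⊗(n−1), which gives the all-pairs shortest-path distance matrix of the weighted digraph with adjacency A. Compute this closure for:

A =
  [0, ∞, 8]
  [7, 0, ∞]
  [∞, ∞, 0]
Closure =
  [0, ∞, 8]
  [7, 0, 15]
  [∞, ∞, 0]

This is the Floyd-Warshall all-pairs shortest-path computation. For each intermediate vertex k = 0, 1, …, 2, update dist[i][j] ← min(dist[i][j], dist[i][k] + dist[k][j]). The final matrix gives, for each (i, j), the minimum total weight of any directed path from i to j (possibly empty when i = j).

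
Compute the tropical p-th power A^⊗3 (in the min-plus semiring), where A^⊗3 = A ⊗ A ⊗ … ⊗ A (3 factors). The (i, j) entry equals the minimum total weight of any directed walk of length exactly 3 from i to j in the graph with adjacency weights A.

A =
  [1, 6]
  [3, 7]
A^⊗3 =
  [3, 8]
  [5, 10]

Each entry (A^⊗3)_ij equals the minimum over all length-3 walks i = v_0 → v_1 → … → v_3 = j of Σ_t A[v_t][v_{t+1}]. For example, for (i, j) = (0, 1) we minimise over 4 possible intermediate vertex sequences; the minimum is 8, attained along the walk 0 → 0 → 0 → 1.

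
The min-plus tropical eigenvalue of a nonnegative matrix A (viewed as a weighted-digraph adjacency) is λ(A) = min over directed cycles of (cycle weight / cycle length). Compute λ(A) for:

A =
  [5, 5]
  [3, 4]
λ(A) = 4

Enumerate directed cycles and compute their means (weight / length). Sample:
  cycle 0 → 0: weight = 5, length = 1, mean = 5/1 ≈ 5.000
  cycle 1 → 1: weight = 4, length = 1, mean = 4/1 ≈ 4.000
  cycle 0 → 1 → 0: weight = 8, length = 2, mean = 8/2 ≈ 4.000
  cycle 1 → 0 → 1: weight = 8, length = 2, mean = 8/2 ≈ 4.000
Minimum mean = 4.000, attained e.g. along the cycle 1 → 1 with weight 4 and length 1. So λ(A) = 4/1 = 4.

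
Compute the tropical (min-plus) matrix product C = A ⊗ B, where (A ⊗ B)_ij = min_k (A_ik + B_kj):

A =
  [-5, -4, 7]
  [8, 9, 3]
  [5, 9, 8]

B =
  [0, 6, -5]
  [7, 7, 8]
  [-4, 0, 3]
A ⊗ B =
  [-5, 1, -10]
  [-1, 3, 3]
  [4, 8, 0]

Apply the min-plus product entry-by-entry:
  C[0][0] = min over k of (A[0][0] + B[0][0] = -5 + 0 = -5, A[0][1] + B[1][0] = -4 + 7 = 3, A[0][2] + B[2][0] = 7 + -4 = 3) = -5 (attained at k = 0)
  C[0][1] = min over k of (A[0][0] + B[0][1] = -5 + 6 = 1, A[0][1] + B[1][1] = -4 + 7 = 3, A[0][2] + B[2][1] = 7 + 0 = 7) = 1 (attained at k = 0)
  C[0][2] = min over k of (A[0][0] + B[0][2] = -5 + -5 = -10, A[0][1] + B[1][2] = -4 + 8 = 4, A[0][2] + B[2][2] = 7 + 3 = 10) = -10 (attained at k = 0)
  C[1][0] = min over k of (A[1][0] + B[0][0] = 8 + 0 = 8, A[1][1] + B[1][0] = 9 + 7 = 16, A[1][2] + B[2][0] = 3 + -4 = -1) = -1 (attained at k = 2)
  C[1][1] = min over k of (A[1][0] + B[0][1] = 8 + 6 = 14, A[1][1] + B[1][1] = 9 + 7 = 16, A[1][2] + B[2][1] = 3 + 0 = 3) = 3 (attained at k = 2)
  C[1][2] = min over k of (A[1][0] + B[0][2] = 8 + -5 = 3, A[1][1] + B[1][2] = 9 + 8 = 17, A[1][2] + B[2][2] = 3 + 3 = 6) = 3 (attained at k = 0)
  C[2][0] = min over k of (A[2][0] + B[0][0] = 5 + 0 = 5, A[2][1] + B[1][0] = 9 + 7 = 16, A[2][2] + B[2][0] = 8 + -4 = 4) = 4 (attained at k = 2)
  C[2][1] = min over k of (A[2][0] + B[0][1] = 5 + 6 = 11, A[2][1] + B[1][1] = 9 + 7 = 16, A[2][2] + B[2][1] = 8 + 0 = 8) = 8 (attained at k = 2)
  C[2][2] = min over k of (A[2][0] + B[0][2] = 5 + -5 = 0, A[2][1] + B[1][2] = 9 + 8 = 17, A[2][2] + B[2][2] = 8 + 3 = 11) = 0 (attained at k = 0)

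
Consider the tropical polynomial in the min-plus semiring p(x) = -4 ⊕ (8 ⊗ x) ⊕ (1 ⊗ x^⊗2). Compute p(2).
p(2) = -4

A tropical monomial a ⊗ x^⊗i evaluates to a + i · x. Evaluating each term at x = 2:
  Term 0 contributes -4 + 0 · 2 = -4
  Term 1 contributes 8 + 1 · 2 = 10
  Term 2 contributes 1 + 2 · 2 = 5
p(2) = ⊕ of these = min[-4, 10, 5] = -4.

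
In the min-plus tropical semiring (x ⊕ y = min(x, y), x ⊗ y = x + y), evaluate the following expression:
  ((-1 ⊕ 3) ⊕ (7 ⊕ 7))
((-1 ⊕ 3) ⊕ (7 ⊕ 7)) = -1

Expand innermost to outermost. Recall ⊕ takes the minimum of its arguments and ⊗ takes their sum. Working out the expression ((-1 ⊕ 3) ⊕ (7 ⊕ 7)) gives -1.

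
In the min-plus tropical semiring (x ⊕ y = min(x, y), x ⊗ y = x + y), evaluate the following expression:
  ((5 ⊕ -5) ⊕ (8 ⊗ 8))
((5 ⊕ -5) ⊕ (8 ⊗ 8)) = -5

Expand innermost to outermost. Recall ⊕ takes the minimum of its arguments and ⊗ takes their sum. Working out the expression ((5 ⊕ -5) ⊕ (8 ⊗ 8)) gives -5.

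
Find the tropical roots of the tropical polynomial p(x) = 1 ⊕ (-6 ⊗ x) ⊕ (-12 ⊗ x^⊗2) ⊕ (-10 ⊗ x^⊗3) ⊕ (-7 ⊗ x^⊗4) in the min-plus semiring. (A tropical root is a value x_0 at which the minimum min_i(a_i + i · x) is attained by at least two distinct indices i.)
Roots: {-3, -2, 6, 7}

Each tropical root is a break point of the lower envelope of the lines y = a_i + i · x (there are 5 lines, with slopes 0, 1, ..., 4). Only the lines that attain the minimum somewhere contribute to roots; other lines are dominated. Here the surviving (envelope) indices are i = 4, i = 3, i = 2, i = 1, i = 0.
Intersections between consecutive envelope lines give the roots: for adjacent envelope indices i < j the intersection is x = (a_i − a_j) / (j − i). Reading off the sorted break points: {-3, -2, 6, 7}.
Verification: at each break x_0, at least two indices attain the minimum of min_i(a_i + i · x_0).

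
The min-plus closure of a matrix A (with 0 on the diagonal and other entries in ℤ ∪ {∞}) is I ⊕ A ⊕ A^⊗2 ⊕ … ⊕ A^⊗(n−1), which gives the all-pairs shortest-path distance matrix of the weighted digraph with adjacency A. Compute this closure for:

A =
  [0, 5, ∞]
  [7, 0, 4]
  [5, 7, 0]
Closure =
  [0, 5, 9]
  [7, 0, 4]
  [5, 7, 0]

This is the Floyd-Warshall all-pairs shortest-path computation. For each intermediate vertex k = 0, 1, …, 2, update dist[i][j] ← min(dist[i][j], dist[i][k] + dist[k][j]). The final matrix gives, for each (i, j), the minimum total weight of any directed path from i to j (possibly empty when i = j).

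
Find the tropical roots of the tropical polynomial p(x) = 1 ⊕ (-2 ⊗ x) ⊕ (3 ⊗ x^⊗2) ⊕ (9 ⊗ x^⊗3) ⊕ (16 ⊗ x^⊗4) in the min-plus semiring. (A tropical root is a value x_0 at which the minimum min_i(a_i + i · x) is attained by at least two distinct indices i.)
Roots: {-7, -6, -5, 3}

Each tropical root is a break point of the lower envelope of the lines y = a_i + i · x (there are 5 lines, with slopes 0, 1, ..., 4). Only the lines that attain the minimum somewhere contribute to roots; other lines are dominated. Here the surviving (envelope) indices are i = 4, i = 3, i = 2, i = 1, i = 0.
Intersections between consecutive envelope lines give the roots: for adjacent envelope indices i < j the intersection is x = (a_i − a_j) / (j − i). Reading off the sorted break points: {-7, -6, -5, 3}.
Verification: at each break x_0, at least two indices attain the minimum of min_i(a_i + i · x_0).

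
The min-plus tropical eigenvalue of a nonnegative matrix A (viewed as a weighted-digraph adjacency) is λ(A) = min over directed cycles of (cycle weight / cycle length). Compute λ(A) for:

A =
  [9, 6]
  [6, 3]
λ(A) = 3

Enumerate directed cycles and compute their means (weight / length). Sample:
  cycle 0 → 0: weight = 9, length = 1, mean = 9/1 ≈ 9.000
  cycle 1 → 1: weight = 3, length = 1, mean = 3/1 ≈ 3.000
  cycle 0 → 1 → 0: weight = 12, length = 2, mean = 12/2 ≈ 6.000
  cycle 1 → 0 → 1: weight = 12, length = 2, mean = 12/2 ≈ 6.000
Minimum mean = 3.000, attained e.g. along the cycle 1 → 1 with weight 3 and length 1. So λ(A) = 3/1 = 3.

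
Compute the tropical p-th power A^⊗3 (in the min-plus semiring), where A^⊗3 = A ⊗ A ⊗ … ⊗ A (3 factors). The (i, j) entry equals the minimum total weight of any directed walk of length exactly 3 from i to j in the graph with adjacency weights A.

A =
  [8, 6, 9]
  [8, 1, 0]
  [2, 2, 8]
A^⊗3 =
  [8, 8, 7]
  [3, 3, 2]
  [4, 4, 3]

Each entry (A^⊗3)_ij equals the minimum over all length-3 walks i = v_0 → v_1 → … → v_3 = j of Σ_t A[v_t][v_{t+1}]. For example, for (i, j) = (0, 2) we minimise over 9 possible intermediate vertex sequences; the minimum is 7, attained along the walk 0 → 1 → 1 → 2.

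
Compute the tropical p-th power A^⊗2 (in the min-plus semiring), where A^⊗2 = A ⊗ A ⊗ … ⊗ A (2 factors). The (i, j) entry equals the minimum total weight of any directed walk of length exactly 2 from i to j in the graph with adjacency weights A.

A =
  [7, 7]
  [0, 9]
A^⊗2 =
  [7, 14]
  [7, 7]

Each entry (A^⊗2)_ij equals the minimum over all length-2 walks i = v_0 → v_1 → … → v_2 = j of Σ_t A[v_t][v_{t+1}]. For example, for (i, j) = (0, 1) we minimise over 2 possible intermediate vertex sequences; the minimum is 14, attained along the walk 0 → 0 → 1.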